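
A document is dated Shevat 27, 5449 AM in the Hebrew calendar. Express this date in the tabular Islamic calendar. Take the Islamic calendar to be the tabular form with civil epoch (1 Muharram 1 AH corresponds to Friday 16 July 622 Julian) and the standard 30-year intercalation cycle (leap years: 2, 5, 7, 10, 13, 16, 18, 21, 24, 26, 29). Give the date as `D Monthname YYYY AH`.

Julian Day Number of the source date = 2338003.
Converting JDN 2338003 to the tabular Islamic calendar gives 26 Rabi' al-Thani 1100 AH.

26 Rabi' al-Thani 1100 AH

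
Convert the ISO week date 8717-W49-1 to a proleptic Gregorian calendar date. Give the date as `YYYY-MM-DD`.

8717-12-03

ISO week 1 of 8717 is the week containing the first Thursday of 8717.
Week 49, day 1 (Monday) lands on 8717-12-03.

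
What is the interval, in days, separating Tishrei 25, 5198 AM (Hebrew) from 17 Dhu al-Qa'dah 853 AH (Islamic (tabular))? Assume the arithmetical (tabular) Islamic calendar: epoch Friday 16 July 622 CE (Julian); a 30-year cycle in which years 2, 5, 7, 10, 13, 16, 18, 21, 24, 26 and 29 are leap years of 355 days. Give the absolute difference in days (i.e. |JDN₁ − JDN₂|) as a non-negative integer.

4482

First date → JDN 2246189; second date → JDN 2250671.
The interval is |2246189 − 2250671| = 4482 days.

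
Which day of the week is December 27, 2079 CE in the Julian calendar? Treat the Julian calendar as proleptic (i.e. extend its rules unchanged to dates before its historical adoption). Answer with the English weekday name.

Tuesday

In the Gregorian calendar this is 9 January 2080 (JDN 2480773).
Since JDN mod 7 = 1 (0 = Monday), the day is Tuesday.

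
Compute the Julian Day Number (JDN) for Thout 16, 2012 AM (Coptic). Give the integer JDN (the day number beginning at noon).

In the Gregorian calendar the same day is 29 September 2295.
JDN 2451545 is 1 January 2000 CE (Gregorian); the target day is +108018 days from there, so JDN = 2559563.

2559563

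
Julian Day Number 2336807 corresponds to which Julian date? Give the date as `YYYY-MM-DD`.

1685-10-30

JDN 2336807 is 9 November 1685 in the Gregorian calendar.
In the Julian calendar that day is 1685-10-30.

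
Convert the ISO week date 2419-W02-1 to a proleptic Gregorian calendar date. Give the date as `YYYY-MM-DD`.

2419-01-07

ISO week 1 of 2419 is the week containing the first Thursday of 2419.
Week 2, day 1 (Monday) lands on 2419-01-07.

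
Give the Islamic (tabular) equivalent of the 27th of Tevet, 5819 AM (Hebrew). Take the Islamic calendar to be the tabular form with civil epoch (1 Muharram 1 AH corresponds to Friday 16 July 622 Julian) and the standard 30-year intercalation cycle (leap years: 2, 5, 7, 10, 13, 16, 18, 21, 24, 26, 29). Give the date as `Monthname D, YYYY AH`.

Rajab 27, 1481 AH

The source date corresponds to 12 January 2059 in the Gregorian calendar (JDN 2473106).
That day falls on 27 Rajab 1481 AH in the tabular Islamic calendar.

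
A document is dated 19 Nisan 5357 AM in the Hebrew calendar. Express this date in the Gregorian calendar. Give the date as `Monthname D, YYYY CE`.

April 7, 1597 CE

Julian Day Number of the source date = 2304449.
Converting JDN 2304449 to the Gregorian calendar gives 7 April 1597 CE.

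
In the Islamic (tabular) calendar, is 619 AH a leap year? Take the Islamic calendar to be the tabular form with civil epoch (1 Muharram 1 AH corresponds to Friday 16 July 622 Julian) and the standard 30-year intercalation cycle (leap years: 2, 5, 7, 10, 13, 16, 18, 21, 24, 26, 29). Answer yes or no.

no

Year 619 AH is year 19 of its 30-year cycle; leap positions are 2, 5, 7, 10, 13, 16, 18, 21, 24, 26, 29, so it is a common year (354 days).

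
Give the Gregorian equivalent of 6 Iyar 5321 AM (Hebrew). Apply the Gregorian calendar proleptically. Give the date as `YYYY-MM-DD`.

Both dates share Julian Day Number 2291325; in the Gregorian calendar that is 2 May 1561 CE.

1561-05-02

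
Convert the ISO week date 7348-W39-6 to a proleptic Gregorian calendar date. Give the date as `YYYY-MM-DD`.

7348-09-28

ISO week 1 of 7348 is the week containing the first Thursday of 7348.
Week 39, day 6 (Saturday) lands on 7348-09-28.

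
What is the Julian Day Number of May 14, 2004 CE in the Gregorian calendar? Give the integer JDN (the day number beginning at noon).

JDN 2400001 is 17 November 1858 CE (Gregorian), MJD 0; the target day is +53139 days from there, so JDN = 2453140.

2453140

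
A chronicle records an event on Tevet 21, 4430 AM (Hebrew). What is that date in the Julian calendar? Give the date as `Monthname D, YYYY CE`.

December 20, 669 CE

Julian Day Number of the source date = 1965764.
Converting JDN 1965764 to the Julian calendar gives 20 December 669 CE.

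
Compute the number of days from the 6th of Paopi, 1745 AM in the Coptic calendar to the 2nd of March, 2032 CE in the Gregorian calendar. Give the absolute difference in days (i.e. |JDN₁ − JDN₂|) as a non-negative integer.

First date → JDN 2462061; second date → JDN 2463294.
The interval is |2462061 − 2463294| = 1233 days.

1233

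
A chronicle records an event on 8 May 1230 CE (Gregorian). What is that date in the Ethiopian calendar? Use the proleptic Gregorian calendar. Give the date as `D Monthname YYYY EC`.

Julian Day Number of the source date = 2170436.
Converting JDN 2170436 to the Ethiopian calendar gives 6 Ginbot 1222 EC.

6 Ginbot 1222 EC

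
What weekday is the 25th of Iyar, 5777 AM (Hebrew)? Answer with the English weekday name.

This is JDN 2457895 (21 May 2017 Gregorian).
Since JDN mod 7 = 6 (0 = Monday), the day is Sunday.

Sunday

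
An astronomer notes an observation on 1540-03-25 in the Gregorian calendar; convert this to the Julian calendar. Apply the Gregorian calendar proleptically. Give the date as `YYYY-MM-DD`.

At this point the Julian calendar is 10 days behind the Gregorian.
25 March 1540 Gregorian − 10 days → 15 March 1540 Julian.

1540-03-15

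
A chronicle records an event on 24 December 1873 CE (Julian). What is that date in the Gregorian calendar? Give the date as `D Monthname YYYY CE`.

5 January 1874 CE

For dates in this range the Gregorian date is 12 days ahead of the Julian.
24 December 1873 Julian + 12 days → 5 January 1874 Gregorian.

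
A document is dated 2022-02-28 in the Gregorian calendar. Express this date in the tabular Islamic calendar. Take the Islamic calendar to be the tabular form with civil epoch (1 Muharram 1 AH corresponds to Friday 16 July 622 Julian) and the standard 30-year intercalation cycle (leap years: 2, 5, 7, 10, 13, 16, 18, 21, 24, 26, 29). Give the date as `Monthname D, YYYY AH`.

Rajab 26, 1443 AH

Julian Day Number of the source date = 2459639.
Converting JDN 2459639 to the tabular Islamic calendar gives 26 Rajab 1443 AH.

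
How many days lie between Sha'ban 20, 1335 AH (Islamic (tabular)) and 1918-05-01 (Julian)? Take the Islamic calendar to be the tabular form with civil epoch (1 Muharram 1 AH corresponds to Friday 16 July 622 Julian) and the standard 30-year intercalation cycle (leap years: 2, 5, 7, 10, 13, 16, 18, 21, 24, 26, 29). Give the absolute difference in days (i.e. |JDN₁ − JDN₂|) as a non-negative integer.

337

JDN of the first date = 2421391.
JDN of the second date = 2421728.
|2421728 − 2421391| = 337.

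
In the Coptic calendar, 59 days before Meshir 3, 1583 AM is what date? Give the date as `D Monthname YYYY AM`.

4 Koiak 1583 AM

Counting 59 days back from JDN 2403007 reaches JDN 2402948, which is 4 Koiak 1583 AM.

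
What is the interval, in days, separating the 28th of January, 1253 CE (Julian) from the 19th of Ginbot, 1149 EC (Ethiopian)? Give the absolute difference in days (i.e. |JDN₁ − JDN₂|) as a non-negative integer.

First date → JDN 2178744; second date → JDN 2143786.
The interval is |2178744 − 2143786| = 34958 days.

34958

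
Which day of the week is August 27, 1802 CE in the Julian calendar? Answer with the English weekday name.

Equivalently 8 September 1802 Gregorian, JDN 2379477.
Since JDN mod 7 = 2 (0 = Monday), the day is Wednesday.

Wednesday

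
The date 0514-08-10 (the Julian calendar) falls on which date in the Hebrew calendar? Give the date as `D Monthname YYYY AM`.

3 Elul 4274 AM

The source date corresponds to 12 August 514 in the proleptic Gregorian calendar (JDN 1909018).
That day falls on 3 Elul 4274 AM in the Hebrew calendar.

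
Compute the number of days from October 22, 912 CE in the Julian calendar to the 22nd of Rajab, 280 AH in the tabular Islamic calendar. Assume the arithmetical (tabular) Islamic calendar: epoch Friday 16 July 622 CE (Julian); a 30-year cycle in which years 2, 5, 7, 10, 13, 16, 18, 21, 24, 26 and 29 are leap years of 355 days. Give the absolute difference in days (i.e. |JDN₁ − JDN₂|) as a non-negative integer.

6955

First date → JDN 2054461; second date → JDN 2047506.
The interval is |2054461 − 2047506| = 6955 days.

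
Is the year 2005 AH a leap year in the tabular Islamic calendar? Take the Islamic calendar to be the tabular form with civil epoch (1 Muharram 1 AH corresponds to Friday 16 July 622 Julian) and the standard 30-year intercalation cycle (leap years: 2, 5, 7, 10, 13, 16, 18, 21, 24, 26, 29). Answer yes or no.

Year 2005 AH is year 25 of its 30-year cycle; leap positions are 2, 5, 7, 10, 13, 16, 18, 21, 24, 26, 29, so it is a common year (354 days).

no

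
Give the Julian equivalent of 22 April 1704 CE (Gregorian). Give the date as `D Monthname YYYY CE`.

For dates in this range the Gregorian date is 11 days ahead of the Julian.
22 April 1704 Gregorian − 11 days → 11 April 1704 Julian.

11 April 1704 CE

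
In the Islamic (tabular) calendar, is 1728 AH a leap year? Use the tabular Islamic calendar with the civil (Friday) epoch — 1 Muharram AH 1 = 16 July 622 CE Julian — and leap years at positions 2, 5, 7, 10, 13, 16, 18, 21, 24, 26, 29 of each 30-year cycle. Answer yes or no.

Year 1728 AH is year 18 of its 30-year cycle; leap positions are 2, 5, 7, 10, 13, 16, 18, 21, 24, 26, 29, so it is a leap year (355 days).

yes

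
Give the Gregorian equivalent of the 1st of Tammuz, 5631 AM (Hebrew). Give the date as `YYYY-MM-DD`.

Julian Day Number of the source date = 2404599.
Converting JDN 2404599 to the Gregorian calendar gives 20 June 1871 CE.

1871-06-20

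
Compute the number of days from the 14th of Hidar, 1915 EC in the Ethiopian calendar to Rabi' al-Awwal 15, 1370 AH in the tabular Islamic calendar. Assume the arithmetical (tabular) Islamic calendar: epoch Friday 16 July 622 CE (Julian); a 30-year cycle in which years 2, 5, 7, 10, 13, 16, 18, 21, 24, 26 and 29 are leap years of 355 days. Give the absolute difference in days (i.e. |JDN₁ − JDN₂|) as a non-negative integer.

First date → JDN 2423382; second date → JDN 2433641.
The interval is |2423382 − 2433641| = 10259 days.

10259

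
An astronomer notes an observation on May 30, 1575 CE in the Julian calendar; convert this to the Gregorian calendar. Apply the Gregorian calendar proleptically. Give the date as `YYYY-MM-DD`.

1575-06-09

At this point the Julian calendar is 10 days behind the Gregorian.
30 May 1575 Julian + 10 days → 9 June 1575 Gregorian.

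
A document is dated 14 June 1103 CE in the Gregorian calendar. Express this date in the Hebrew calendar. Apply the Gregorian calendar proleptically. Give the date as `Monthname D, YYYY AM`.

Julian Day Number of the source date = 2124086.
Converting JDN 2124086 to the Hebrew calendar gives 29 Sivan 4863 AM.

Sivan 29, 4863 AM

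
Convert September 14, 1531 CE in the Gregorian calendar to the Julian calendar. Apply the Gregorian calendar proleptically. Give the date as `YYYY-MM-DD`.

1531-09-04

For dates in this range the Gregorian date is 10 days ahead of the Julian.
14 September 1531 Gregorian − 10 days → 4 September 1531 Julian.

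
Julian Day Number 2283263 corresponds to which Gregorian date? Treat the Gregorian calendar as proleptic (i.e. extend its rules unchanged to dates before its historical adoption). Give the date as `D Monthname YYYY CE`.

6 April 1539 CE

JDN 2451545 is 1 Jan 2000; 2283263 is −168282 days from there.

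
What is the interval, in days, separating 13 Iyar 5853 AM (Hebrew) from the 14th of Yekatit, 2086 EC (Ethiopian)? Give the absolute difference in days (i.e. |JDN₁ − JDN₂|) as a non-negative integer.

288

JDN of the first date = 2485642.
JDN of the second date = 2485930.
|2485930 − 2485642| = 288.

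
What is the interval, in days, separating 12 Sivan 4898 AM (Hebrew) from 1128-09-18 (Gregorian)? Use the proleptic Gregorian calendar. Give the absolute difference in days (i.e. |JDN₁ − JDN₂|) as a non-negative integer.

JDN of the first date = 2136856.
JDN of the second date = 2133314.
|2133314 − 2136856| = 3542.

3542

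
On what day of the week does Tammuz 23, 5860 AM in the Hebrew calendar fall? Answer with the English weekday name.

Friday

This is JDN 2488280 (30 July 2100 Gregorian).
2488280 ≡ 4 (mod 7); counting from Monday = 0 gives Friday.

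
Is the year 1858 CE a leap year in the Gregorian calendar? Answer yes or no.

no

1858 is not divisible by 4, so it is a common year.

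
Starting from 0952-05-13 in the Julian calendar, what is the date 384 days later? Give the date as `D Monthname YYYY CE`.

Counting 384 days forward from JDN 2068909 reaches JDN 2069293, which is 1 June 953 CE.

1 June 953 CE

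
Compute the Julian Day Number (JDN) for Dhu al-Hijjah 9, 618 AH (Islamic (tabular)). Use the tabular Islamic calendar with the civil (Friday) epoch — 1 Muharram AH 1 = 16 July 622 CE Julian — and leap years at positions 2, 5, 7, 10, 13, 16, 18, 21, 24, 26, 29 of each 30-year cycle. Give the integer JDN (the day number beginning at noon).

2167417

In the proleptic Gregorian calendar the same day is 31 January 1222.
JDN 2451545 is 1 January 2000 CE (Gregorian); the target day is −284128 days from there, so JDN = 2167417.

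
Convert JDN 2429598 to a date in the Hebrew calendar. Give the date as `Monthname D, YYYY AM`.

JDN 2429598 is 30 November 1939 in the Gregorian calendar.
In the Hebrew calendar that day is Kislev 18, 5700 AM.

Kislev 18, 5700 AM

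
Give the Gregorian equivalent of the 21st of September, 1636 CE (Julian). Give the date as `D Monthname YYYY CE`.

1 October 1636 CE

The Julian–Gregorian offset here is 10 days (Julian trailing).
21 September 1636 Julian + 10 days → 1 October 1636 Gregorian.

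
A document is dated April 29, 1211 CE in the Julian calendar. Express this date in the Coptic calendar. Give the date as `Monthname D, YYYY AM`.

Pashons 4, 927 AM

Both dates share Julian Day Number 2163494; in the Coptic calendar that is 4 Pashons 927 AM.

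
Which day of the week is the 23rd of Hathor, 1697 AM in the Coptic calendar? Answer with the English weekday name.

Equivalently 2 December 1980 Gregorian, JDN 2444576.
JDN 2444576 mod 7 = 1, and JDN 0 was a Monday, so this is a Tuesday.

Tuesday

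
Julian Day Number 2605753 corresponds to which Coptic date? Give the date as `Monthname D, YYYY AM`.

JDN 2605753 is 17 March 2422 in the Gregorian calendar.
In the Coptic calendar that day is Paremhat 5, 2138 AM.

Paremhat 5, 2138 AM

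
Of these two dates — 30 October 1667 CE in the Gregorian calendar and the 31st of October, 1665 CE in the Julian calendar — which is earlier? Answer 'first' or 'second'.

second

The two dates have Julian Day Numbers 2330222 and 2329503 respectively.
Since 2329503 < 2330222, the second date comes first.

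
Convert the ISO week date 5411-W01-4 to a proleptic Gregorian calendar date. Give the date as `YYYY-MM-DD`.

5411-01-03

ISO week 1 of 5411 is the week containing the first Thursday of 5411.
Week 1, day 4 (Thursday) lands on 5411-01-03.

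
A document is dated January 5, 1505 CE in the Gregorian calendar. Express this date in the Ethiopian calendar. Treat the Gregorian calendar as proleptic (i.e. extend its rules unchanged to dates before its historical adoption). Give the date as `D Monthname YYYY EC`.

Julian Day Number of the source date = 2270754.
Converting JDN 2270754 to the Ethiopian calendar gives 30 Tahsas 1497 EC.

30 Tahsas 1497 EC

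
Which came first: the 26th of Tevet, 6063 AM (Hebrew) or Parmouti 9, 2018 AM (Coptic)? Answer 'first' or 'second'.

The two dates have Julian Day Numbers 2562229 and 2561957 respectively.
Since 2561957 < 2562229, the second date comes first.

second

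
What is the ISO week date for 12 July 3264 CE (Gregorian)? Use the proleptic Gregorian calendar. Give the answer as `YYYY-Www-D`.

3264-W28-6

The weekday is Saturday (ISO weekday 6).
That Saturday belongs to ISO week 28 of ISO year 3264.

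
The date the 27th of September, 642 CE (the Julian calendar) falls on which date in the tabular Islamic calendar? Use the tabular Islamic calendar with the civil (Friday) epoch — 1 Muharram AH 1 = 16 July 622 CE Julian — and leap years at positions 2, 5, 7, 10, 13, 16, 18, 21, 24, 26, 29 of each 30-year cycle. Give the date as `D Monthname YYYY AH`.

Julian Day Number of the source date = 1955818.
Converting JDN 1955818 to the tabular Islamic calendar gives 26 Shawwal 21 AH.

26 Shawwal 21 AH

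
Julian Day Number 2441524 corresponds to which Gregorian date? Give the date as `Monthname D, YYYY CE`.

July 25, 1972 CE

JDN 2451545 is 1 Jan 2000; 2441524 is −10021 days from there.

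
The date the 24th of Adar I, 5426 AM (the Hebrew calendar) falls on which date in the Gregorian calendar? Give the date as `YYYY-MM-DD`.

Julian Day Number of the source date = 2329614.
Converting JDN 2329614 to the Gregorian calendar gives 1 March 1666 CE.

1666-03-01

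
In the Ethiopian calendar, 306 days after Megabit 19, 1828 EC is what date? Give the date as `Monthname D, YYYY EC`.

JDN of Megabit 19, 1828 EC = 2391731.
2391731 + 306 = 2392037.
JDN 2392037 in the Ethiopian calendar is Tir 20, 1829 EC.

Tir 20, 1829 EC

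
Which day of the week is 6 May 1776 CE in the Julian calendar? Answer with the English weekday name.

Friday

Equivalently 17 May 1776 Gregorian, JDN 2369868.
2369868 ≡ 4 (mod 7); counting from Monday = 0 gives Friday.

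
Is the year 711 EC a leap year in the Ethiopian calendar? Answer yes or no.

yes

711 mod 4 = 3; in the Ethiopian calendar a year is leap when year mod 4 = 3, so it is a leap year.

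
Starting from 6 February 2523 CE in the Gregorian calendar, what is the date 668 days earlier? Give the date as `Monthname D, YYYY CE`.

April 9, 2521 CE

Counting 668 days back from JDN 2642603 reaches JDN 2641935, which is April 9, 2521 CE.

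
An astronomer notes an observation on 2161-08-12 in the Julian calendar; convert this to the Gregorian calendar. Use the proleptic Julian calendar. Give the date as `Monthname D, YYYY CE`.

August 26, 2161 CE

For dates in this range the Gregorian date is 14 days ahead of the Julian.
12 August 2161 Julian + 14 days → 26 August 2161 Gregorian.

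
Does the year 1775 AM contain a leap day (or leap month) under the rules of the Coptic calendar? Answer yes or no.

1775 mod 4 = 3; in the Coptic calendar a year is leap when year mod 4 = 3, so it is a leap year.

yes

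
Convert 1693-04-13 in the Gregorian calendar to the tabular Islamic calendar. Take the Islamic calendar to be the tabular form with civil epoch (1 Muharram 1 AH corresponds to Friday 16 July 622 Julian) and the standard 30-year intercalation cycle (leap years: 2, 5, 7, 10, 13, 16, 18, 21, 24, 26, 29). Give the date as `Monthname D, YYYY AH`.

Both dates share Julian Day Number 2339519; in the tabular Islamic calendar that is 7 Sha'ban 1104 AH.

Sha'ban 7, 1104 AH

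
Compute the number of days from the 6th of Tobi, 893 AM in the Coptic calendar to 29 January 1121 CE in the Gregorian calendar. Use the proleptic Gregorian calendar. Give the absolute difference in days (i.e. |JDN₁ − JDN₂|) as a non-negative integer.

20433

JDN of the first date = 2150958.
JDN of the second date = 2130525.
|2130525 − 2150958| = 20433.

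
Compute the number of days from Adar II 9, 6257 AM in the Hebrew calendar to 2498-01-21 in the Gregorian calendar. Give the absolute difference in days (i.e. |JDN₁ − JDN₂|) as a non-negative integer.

313

JDN of the first date = 2633144.
JDN of the second date = 2633457.
|2633457 − 2633144| = 313.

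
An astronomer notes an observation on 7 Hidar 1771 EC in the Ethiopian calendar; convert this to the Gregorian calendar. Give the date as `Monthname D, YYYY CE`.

November 14, 1778 CE

Julian Day Number of the source date = 2370779.
Converting JDN 2370779 to the Gregorian calendar gives 14 November 1778 CE.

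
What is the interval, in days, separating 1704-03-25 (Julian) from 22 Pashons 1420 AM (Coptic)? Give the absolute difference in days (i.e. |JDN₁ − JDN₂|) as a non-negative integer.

JDN of the first date = 2343528.
JDN of the second date = 2343581.
|2343581 − 2343528| = 53.

53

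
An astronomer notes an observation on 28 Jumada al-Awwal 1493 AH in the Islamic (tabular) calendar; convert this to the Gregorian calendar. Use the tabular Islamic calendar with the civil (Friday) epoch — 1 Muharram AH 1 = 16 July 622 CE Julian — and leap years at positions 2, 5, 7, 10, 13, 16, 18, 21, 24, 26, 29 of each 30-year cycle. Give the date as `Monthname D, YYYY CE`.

July 7, 2070 CE

Both dates share Julian Day Number 2477300; in the Gregorian calendar that is 7 July 2070 CE.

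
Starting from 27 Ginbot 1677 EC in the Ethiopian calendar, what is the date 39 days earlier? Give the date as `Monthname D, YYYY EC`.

Miyazya 18, 1677 EC

Counting 39 days back from JDN 2336646 reaches JDN 2336607, which is Miyazya 18, 1677 EC.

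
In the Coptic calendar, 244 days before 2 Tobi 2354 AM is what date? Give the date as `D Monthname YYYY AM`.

JDN of 2 Tobi 2354 AM = 2684584.
2684584 − 244 = 2684340.
JDN 2684340 in the Coptic calendar is 3 Pashons 2353 AM.

3 Pashons 2353 AM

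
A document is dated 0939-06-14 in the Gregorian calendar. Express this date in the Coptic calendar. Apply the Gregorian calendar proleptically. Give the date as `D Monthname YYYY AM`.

Julian Day Number of the source date = 2064187.
Converting JDN 2064187 to the Coptic calendar gives 15 Paoni 655 AM.

15 Paoni 655 AM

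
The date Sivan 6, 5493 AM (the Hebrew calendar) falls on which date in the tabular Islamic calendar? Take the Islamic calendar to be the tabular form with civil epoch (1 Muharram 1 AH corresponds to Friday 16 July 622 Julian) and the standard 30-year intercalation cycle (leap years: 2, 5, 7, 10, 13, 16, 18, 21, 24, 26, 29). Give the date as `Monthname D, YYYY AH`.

Julian Day Number of the source date = 2354165.
Converting JDN 2354165 to the tabular Islamic calendar gives 6 Dhu al-Hijjah 1145 AH.

Dhu al-Hijjah 6, 1145 AH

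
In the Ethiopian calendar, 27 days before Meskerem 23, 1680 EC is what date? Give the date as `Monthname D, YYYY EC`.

JDN of Meskerem 23, 1680 EC = 2337498.
2337498 − 27 = 2337471.
JDN 2337471 in the Ethiopian calendar is Pagume 2, 1679 EC.

Pagume 2, 1679 EC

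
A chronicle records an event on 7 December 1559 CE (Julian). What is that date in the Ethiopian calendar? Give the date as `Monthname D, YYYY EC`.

Tahsas 10, 1552 EC

The source date corresponds to 17 December 1559 in the proleptic Gregorian calendar (JDN 2290823).
That day falls on 10 Tahsas 1552 EC in the Ethiopian calendar.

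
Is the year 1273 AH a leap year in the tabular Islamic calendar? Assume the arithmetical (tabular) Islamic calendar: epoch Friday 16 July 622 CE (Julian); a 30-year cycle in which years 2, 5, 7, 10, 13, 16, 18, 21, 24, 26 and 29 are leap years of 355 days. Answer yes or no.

Year 1273 AH is year 13 of its 30-year cycle; leap positions are 2, 5, 7, 10, 13, 16, 18, 21, 24, 26, 29, so it is a leap year (355 days).

yes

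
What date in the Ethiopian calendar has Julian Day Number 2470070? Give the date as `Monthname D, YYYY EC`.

Meskerem 10, 2043 EC

The Gregorian equivalent of JDN 2470070 is 20 September 2050.
In the Ethiopian calendar that day is Meskerem 10, 2043 EC.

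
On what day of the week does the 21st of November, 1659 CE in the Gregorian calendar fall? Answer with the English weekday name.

JDN 2327322 mod 7 = 4, and JDN 0 was a Monday, so this is a Friday.

Friday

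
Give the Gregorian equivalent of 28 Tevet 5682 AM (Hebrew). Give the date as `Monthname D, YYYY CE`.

Julian Day Number of the source date = 2423083.
Converting JDN 2423083 to the Gregorian calendar gives 28 January 1922 CE.

January 28, 1922 CE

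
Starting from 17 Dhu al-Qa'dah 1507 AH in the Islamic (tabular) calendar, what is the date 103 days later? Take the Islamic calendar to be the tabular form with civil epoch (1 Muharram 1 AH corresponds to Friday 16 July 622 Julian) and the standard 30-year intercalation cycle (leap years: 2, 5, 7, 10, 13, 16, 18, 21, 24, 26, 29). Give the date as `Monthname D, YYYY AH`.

JDN of 17 Dhu al-Qa'dah 1507 AH = 2482427.
2482427 + 103 = 2482530.
JDN 2482530 in the tabular Islamic calendar is Rabi' al-Awwal 1, 1508 AH.

Rabi' al-Awwal 1, 1508 AH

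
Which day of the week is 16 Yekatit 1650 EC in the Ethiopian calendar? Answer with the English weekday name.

Wednesday

Equivalently 20 February 1658 Gregorian, JDN 2326683.
JDN 2326683 mod 7 = 2, and JDN 0 was a Monday, so this is a Wednesday.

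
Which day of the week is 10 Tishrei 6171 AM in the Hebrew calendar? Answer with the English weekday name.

Equivalently 9 October 2410 Gregorian, JDN 2601576.
Since JDN mod 7 = 5 (0 = Monday), the day is Saturday.

Saturday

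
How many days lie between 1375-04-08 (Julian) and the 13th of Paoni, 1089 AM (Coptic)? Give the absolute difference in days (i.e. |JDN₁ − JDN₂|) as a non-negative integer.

First date → JDN 2223374; second date → JDN 2222704.
The interval is |2223374 − 2222704| = 670 days.

670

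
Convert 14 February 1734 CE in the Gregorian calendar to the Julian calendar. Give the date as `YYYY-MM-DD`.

1734-02-03

At this point the Julian calendar is 11 days behind the Gregorian.
14 February 1734 Gregorian − 11 days → 3 February 1734 Julian.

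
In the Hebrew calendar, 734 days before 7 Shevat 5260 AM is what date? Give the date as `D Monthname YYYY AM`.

11 Shevat 5258 AM

JDN of 7 Shevat 5260 AM = 2268940.
2268940 − 734 = 2268206.
JDN 2268206 in the Hebrew calendar is 11 Shevat 5258 AM.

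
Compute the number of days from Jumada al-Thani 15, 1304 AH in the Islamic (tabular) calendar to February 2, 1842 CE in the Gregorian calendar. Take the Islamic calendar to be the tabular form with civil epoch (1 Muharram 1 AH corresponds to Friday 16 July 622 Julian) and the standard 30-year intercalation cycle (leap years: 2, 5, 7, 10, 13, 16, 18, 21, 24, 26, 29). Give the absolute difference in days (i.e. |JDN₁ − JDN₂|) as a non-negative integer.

16473

First date → JDN 2410342; second date → JDN 2393869.
The interval is |2410342 − 2393869| = 16473 days.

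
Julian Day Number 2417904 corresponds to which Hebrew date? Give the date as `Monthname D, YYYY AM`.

The Gregorian equivalent of JDN 2417904 is 24 November 1907.
In the Hebrew calendar that day is Kislev 18, 5668 AM.

Kislev 18, 5668 AM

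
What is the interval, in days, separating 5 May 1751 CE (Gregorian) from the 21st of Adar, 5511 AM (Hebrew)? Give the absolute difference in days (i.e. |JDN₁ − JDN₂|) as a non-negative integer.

48

JDN of the first date = 2360724.
JDN of the second date = 2360676.
|2360676 − 2360724| = 48.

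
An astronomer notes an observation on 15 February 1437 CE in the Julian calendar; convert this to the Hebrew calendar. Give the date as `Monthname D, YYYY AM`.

The source date corresponds to 24 February 1437 in the proleptic Gregorian calendar (JDN 2245968).
That day falls on 10 Adar 5197 AM in the Hebrew calendar.

Adar 10, 5197 AM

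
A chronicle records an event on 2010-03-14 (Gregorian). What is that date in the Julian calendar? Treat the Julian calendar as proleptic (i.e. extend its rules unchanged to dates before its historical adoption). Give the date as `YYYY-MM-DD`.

For dates in this range the Gregorian date is 13 days ahead of the Julian.
14 March 2010 Gregorian − 13 days → 1 March 2010 Julian.

2010-03-01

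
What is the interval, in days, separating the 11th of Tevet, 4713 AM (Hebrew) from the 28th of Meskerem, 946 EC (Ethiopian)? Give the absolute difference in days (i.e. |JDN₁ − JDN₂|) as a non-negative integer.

268

First date → JDN 2069141; second date → JDN 2069409.
The interval is |2069141 − 2069409| = 268 days.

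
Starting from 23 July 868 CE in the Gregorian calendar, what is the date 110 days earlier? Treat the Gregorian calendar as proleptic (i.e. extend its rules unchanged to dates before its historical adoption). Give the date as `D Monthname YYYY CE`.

The starting date is JDN 2038295; 2038295 − 110 = 2038185.
JDN 2038185 corresponds to 4 April 868 CE.

4 April 868 CE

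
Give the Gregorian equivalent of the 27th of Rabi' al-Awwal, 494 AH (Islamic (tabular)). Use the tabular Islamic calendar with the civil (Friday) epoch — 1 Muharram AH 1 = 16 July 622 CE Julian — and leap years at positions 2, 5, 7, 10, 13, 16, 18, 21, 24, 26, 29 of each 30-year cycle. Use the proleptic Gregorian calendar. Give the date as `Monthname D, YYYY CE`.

February 6, 1101 CE

Julian Day Number of the source date = 2123228.
Converting JDN 2123228 to the Gregorian calendar gives 6 February 1101 CE.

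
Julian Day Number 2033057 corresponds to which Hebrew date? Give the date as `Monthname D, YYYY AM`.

Nisan 15, 4614 AM

JDN 2033057 is 21 March 854 in the proleptic Gregorian calendar.
In the Hebrew calendar that day is Nisan 15, 4614 AM.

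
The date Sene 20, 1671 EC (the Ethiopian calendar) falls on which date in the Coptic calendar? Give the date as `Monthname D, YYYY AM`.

The source date corresponds to 24 June 1679 in the Gregorian calendar (JDN 2334477).
That day falls on 20 Paoni 1395 AM in the Coptic calendar.

Paoni 20, 1395 AM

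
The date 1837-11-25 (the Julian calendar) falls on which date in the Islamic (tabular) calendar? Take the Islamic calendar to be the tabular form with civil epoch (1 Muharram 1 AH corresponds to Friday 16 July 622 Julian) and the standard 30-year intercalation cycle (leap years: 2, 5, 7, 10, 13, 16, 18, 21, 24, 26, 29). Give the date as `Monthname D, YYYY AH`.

Ramadan 9, 1253 AH

Both dates share Julian Day Number 2392351; in the tabular Islamic calendar that is 9 Ramadan 1253 AH.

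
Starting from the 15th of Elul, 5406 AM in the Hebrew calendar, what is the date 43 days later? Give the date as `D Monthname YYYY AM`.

29 Tishrei 5407 AM

JDN of the 15th of Elul, 5406 AM = 2322487.
2322487 + 43 = 2322530.
JDN 2322530 in the Hebrew calendar is 29 Tishrei 5407 AM.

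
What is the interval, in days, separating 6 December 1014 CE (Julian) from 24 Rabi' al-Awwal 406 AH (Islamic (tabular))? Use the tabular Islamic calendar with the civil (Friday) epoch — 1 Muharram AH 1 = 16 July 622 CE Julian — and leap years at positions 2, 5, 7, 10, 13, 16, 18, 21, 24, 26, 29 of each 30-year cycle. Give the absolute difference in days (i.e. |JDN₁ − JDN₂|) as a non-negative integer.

JDN of the first date = 2091761.
JDN of the second date = 2092040.
|2092040 − 2091761| = 279.

279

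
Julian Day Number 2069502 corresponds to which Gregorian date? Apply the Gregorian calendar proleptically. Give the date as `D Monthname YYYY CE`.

1 January 954 CE

Counting from JDN 2299161 = 15 Oct 1582 gives an offset of -229659 days.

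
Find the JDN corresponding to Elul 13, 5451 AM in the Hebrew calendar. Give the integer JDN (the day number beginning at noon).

In the Gregorian calendar the same day is 7 September 1691.
JDN 2451545 is 1 January 2000 CE (Gregorian); the target day is −112610 days from there, so JDN = 2338935.

2338935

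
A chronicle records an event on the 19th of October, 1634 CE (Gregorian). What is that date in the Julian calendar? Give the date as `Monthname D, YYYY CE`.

October 9, 1634 CE

For dates in this range the Gregorian date is 10 days ahead of the Julian.
19 October 1634 Gregorian − 10 days → 9 October 1634 Julian.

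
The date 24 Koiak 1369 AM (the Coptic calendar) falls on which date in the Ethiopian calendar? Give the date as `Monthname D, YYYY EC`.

The source date corresponds to 30 December 1652 in the Gregorian calendar (JDN 2324805).
That day falls on 24 Tahsas 1645 EC in the Ethiopian calendar.

Tahsas 24, 1645 EC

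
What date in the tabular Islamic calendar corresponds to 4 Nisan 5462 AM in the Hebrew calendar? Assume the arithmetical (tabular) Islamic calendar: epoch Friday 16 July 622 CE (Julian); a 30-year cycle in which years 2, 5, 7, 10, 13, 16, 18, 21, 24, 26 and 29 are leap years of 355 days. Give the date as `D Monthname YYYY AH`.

4 Dhu al-Qa'dah 1113 AH

Both dates share Julian Day Number 2342794; in the tabular Islamic calendar that is 4 Dhu al-Qa'dah 1113 AH.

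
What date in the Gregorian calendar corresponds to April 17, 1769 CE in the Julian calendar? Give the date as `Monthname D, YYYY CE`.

The Julian–Gregorian offset here is 11 days (Julian trailing).
17 April 1769 Julian + 11 days → 28 April 1769 Gregorian.

April 28, 1769 CE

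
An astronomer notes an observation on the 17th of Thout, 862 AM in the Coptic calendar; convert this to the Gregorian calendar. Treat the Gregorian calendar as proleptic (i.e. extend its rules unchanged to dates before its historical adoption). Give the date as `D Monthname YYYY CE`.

Julian Day Number of the source date = 2139526.
Converting JDN 2139526 to the Gregorian calendar gives 21 September 1145 CE.

21 September 1145 CE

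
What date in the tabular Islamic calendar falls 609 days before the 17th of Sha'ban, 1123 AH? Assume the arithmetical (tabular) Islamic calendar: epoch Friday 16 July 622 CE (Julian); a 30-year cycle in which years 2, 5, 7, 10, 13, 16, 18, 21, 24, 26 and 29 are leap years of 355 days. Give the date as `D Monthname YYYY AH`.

28 Dhu al-Qa'dah 1121 AH

Counting 609 days back from JDN 2346262 reaches JDN 2345653, which is 28 Dhu al-Qa'dah 1121 AH.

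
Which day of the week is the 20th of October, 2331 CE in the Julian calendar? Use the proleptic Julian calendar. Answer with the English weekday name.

This is JDN 2572748 (5 November 2331 Gregorian).
2572748 ≡ 3 (mod 7); counting from Monday = 0 gives Thursday.

Thursday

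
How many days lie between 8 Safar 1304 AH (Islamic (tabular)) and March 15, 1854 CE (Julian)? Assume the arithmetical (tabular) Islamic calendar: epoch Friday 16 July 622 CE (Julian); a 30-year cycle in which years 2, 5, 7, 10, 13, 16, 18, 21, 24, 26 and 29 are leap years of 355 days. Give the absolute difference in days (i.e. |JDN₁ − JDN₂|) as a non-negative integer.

First date → JDN 2410217; second date → JDN 2398305.
The interval is |2410217 − 2398305| = 11912 days.

11912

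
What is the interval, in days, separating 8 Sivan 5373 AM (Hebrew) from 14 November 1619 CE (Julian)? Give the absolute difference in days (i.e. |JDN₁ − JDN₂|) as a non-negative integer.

2371

JDN of the first date = 2310344.
JDN of the second date = 2312715.
|2312715 − 2310344| = 2371.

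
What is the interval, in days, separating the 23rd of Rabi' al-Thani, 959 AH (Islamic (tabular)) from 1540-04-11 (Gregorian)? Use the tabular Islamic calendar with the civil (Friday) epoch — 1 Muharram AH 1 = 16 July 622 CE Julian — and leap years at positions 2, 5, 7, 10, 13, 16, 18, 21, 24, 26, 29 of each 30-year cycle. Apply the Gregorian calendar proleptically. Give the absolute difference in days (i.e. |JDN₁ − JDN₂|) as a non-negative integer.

4400

First date → JDN 2288034; second date → JDN 2283634.
The interval is |2288034 − 2283634| = 4400 days.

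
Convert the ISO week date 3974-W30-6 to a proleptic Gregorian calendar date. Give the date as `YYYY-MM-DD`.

ISO week 1 of 3974 is the week containing the first Thursday of 3974.
Week 30, day 6 (Saturday) lands on 3974-07-27.

3974-07-27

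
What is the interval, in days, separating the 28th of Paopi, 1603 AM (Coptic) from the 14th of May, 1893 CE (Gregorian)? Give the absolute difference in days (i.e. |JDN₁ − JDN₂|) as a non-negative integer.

2381

JDN of the first date = 2410217.
JDN of the second date = 2412598.
|2412598 − 2410217| = 2381.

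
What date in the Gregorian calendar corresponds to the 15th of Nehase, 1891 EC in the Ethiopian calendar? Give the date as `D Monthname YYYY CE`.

Julian Day Number of the source date = 2414887.
Converting JDN 2414887 to the Gregorian calendar gives 20 August 1899 CE.

20 August 1899 CE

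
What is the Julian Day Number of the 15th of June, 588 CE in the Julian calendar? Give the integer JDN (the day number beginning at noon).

In the proleptic Gregorian calendar the same day is 17 June 588.
JDN 2451545 is 1 January 2000 CE (Gregorian); the target day is −515554 days from there, so JDN = 1935991.

1935991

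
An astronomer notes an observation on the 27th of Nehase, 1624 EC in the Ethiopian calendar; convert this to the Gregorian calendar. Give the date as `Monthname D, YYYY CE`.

August 30, 1632 CE

Both dates share Julian Day Number 2317378; in the Gregorian calendar that is 30 August 1632 CE.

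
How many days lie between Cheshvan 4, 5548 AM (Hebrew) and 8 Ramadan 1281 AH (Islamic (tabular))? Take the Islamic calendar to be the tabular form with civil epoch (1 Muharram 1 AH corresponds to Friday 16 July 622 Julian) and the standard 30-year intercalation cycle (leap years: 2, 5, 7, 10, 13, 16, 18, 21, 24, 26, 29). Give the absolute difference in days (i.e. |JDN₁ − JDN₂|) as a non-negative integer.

First date → JDN 2374037; second date → JDN 2402272.
The interval is |2374037 − 2402272| = 28235 days.

28235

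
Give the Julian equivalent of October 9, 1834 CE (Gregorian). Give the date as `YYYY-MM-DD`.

For dates in this range the Gregorian date is 12 days ahead of the Julian.
9 October 1834 Gregorian − 12 days → 27 September 1834 Julian.

1834-09-27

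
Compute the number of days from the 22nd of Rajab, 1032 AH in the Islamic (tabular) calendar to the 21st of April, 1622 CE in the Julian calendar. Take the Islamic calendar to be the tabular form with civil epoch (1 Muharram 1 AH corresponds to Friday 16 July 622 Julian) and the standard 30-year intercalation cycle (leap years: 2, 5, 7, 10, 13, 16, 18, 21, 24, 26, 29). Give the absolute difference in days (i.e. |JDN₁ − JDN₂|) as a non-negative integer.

JDN of the first date = 2313990.
JDN of the second date = 2313604.
|2313604 − 2313990| = 386.

386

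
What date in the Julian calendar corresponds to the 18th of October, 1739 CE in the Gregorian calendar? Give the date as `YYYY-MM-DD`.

At this point the Julian calendar is 11 days behind the Gregorian.
18 October 1739 Gregorian − 11 days → 7 October 1739 Julian.

1739-10-07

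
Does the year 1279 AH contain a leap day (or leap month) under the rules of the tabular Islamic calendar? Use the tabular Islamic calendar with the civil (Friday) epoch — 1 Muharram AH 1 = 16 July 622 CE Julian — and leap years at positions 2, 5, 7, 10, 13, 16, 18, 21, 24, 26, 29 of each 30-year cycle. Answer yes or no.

no

Year 1279 AH is year 19 of its 30-year cycle; leap positions are 2, 5, 7, 10, 13, 16, 18, 21, 24, 26, 29, so it is a common year (354 days).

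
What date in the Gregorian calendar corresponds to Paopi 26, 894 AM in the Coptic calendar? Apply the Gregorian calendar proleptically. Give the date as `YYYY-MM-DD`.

1177-10-30

Julian Day Number of the source date = 2151253.
Converting JDN 2151253 to the Gregorian calendar gives 30 October 1177 CE.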